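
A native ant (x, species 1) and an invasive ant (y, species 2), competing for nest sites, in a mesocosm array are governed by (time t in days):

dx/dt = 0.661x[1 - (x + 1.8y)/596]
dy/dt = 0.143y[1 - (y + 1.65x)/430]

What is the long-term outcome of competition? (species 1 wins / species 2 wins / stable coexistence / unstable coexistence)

Compare the nullcline intercepts: K1/α12 = 596/1.8 = 331 < K2 = 430; K2/α21 = 430/1.65 = 261 < K1 = 596.
Since both are reversed, neither can invade when rare; the interior point is a saddle.

unstable coexistence (outcome depends on initial conditions)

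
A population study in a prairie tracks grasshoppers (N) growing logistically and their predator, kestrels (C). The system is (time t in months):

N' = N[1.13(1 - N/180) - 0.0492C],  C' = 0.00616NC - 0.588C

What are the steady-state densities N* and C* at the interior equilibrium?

N* ≈ 95.5, C* ≈ 10.8

From dC/dt = 0 with C > 0: 0.00616N* = 0.588, so N* = 95.5.
Substitute into dN/dt = 0: 1.13(1 - 95.5/180) = 0.0492C*.
The bracket is 0.47, giving C* = 0.531/0.0492 = 10.8.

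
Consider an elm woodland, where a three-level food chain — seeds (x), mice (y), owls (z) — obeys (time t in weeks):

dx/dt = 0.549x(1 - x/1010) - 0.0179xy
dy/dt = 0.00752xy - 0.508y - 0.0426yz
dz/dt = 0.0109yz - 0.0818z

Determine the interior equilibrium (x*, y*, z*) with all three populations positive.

x* ≈ 763, y* ≈ 7.5, z* ≈ 123

From dz/dt = 0: 0.0109y* = 0.0818, so y* = 7.5.
From dx/dt = 0: 0.549(1 - x*/1010) = 0.0179·7.5, giving x* = 1010·(1 - 0.245) = 763.
From dy/dt = 0: 0.00752·763 - 0.508 = 0.0426z*, so z* = 5.23/0.0426 = 123.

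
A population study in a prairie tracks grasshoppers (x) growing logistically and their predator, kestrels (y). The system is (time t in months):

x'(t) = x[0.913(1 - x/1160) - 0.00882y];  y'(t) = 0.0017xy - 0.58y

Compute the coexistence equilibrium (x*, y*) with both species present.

x* ≈ 341, y* ≈ 73.1

From dy/dt = 0 with y > 0: 0.0017x* = 0.58, so x* = 341.
Substitute into dx/dt = 0: 0.913(1 - 341/1160) = 0.00882y*.
The bracket is 0.706, giving y* = 0.644/0.00882 = 73.1.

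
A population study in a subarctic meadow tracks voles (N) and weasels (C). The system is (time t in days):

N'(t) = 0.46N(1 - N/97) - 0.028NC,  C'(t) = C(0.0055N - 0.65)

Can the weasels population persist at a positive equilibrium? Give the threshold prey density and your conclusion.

Threshold N = 118; K < 118, so no, the predator goes extinct.

The predator equation gives dC/dt > 0 only when N > 0.65/0.0055 = 118.
Without the predator, N → K = 97. Since 97 < 118, the predator cannot invade.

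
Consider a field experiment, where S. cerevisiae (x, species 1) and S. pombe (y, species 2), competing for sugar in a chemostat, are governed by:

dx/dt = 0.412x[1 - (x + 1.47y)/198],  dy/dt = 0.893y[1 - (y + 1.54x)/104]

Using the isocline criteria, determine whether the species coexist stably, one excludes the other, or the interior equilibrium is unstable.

species 1 excludes species 2

Compare the nullcline intercepts: K1/α12 = 198/1.47 = 135 > K2 = 104; K2/α21 = 104/1.54 = 67.5 < K1 = 198.
Since the inequalities point opposite ways, species 1 can invade but species 2 cannot.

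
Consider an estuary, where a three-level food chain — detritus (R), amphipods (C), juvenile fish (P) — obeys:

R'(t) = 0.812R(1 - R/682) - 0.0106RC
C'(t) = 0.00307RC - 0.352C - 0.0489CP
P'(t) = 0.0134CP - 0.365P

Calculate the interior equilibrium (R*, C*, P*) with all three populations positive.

From dP/dt = 0: 0.0134C* = 0.365, so C* = 27.2.
From dR/dt = 0: 0.812(1 - R*/682) = 0.0106·27.2, giving R* = 682·(1 - 0.356) = 439.
From dC/dt = 0: 0.00307·439 - 0.352 = 0.0489P*, so P* = 0.997/0.0489 = 20.4.

R* ≈ 439, C* ≈ 27.2, P* ≈ 20.4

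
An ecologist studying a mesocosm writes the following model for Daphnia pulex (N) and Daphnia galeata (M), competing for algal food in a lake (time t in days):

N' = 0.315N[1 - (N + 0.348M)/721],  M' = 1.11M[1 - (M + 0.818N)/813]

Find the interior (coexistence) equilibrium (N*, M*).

N* ≈ 612, M* ≈ 312

Setting both brackets to zero gives the nullclines N + 0.348M = 721 and 0.818N + M = 813.
Substituting M = 813 - 0.818N into the first: N(1 - 0.348·0.818) = 721 - 0.348·813.
So N* = 438/0.715 = 612, and then M* = 813 - 0.818·612 = 312.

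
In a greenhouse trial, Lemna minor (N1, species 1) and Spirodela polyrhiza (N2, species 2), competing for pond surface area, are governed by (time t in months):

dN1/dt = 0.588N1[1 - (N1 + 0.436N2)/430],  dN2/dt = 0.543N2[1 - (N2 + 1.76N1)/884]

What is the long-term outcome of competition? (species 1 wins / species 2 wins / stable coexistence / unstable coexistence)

stable coexistence

Compare the nullcline intercepts: K1/α12 = 430/0.436 = 986 > K2 = 884; K2/α21 = 884/1.76 = 502 > K1 = 430.
Since both inequalities hold, each species can invade when rare, so the interior equilibrium is stable.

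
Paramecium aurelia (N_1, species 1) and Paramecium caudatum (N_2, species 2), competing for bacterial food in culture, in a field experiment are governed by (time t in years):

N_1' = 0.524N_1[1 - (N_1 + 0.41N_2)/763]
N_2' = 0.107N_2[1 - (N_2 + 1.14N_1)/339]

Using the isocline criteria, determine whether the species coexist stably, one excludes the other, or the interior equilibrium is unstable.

species 1 excludes species 2

Compare the nullcline intercepts: K1/α12 = 763/0.41 = 1860 > K2 = 339; K2/α21 = 339/1.14 = 297 < K1 = 763.
Since the inequalities point opposite ways, species 1 can invade but species 2 cannot.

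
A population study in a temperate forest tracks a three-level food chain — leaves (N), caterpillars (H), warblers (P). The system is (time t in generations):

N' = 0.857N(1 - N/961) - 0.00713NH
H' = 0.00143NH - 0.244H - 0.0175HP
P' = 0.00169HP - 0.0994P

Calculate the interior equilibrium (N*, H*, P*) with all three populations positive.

From dP/dt = 0: 0.00169H* = 0.0994, so H* = 58.8.
From dN/dt = 0: 0.857(1 - N*/961) = 0.00713·58.8, giving N* = 961·(1 - 0.489) = 491.
From dH/dt = 0: 0.00143·491 - 0.244 = 0.0175P*, so P* = 0.458/0.0175 = 26.2.

N* ≈ 491, H* ≈ 58.8, P* ≈ 26.2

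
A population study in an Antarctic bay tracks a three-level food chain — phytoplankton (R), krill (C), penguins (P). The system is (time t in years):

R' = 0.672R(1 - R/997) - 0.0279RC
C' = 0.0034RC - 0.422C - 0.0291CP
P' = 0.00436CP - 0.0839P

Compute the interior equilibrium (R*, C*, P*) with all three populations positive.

From dP/dt = 0: 0.00436C* = 0.0839, so C* = 19.2.
From dR/dt = 0: 0.672(1 - R*/997) = 0.0279·19.2, giving R* = 997·(1 - 0.799) = 200.
From dC/dt = 0: 0.0034·200 - 0.422 = 0.0291P*, so P* = 0.26/0.0291 = 8.92.

R* ≈ 200, C* ≈ 19.2, P* ≈ 8.92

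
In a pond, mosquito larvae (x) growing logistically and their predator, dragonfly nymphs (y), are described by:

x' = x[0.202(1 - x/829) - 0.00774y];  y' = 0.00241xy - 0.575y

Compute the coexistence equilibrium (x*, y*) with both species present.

From dy/dt = 0 with y > 0: 0.00241x* = 0.575, so x* = 239.
Substitute into dx/dt = 0: 0.202(1 - 239/829) = 0.00774y*.
The bracket is 0.712, giving y* = 0.144/0.00774 = 18.6.

x* ≈ 239, y* ≈ 18.6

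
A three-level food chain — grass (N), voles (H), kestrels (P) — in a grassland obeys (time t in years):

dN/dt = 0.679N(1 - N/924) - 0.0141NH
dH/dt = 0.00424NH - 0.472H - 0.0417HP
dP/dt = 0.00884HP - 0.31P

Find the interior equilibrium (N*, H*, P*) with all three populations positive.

N* ≈ 251, H* ≈ 35.1, P* ≈ 14.2

From dP/dt = 0: 0.00884H* = 0.31, so H* = 35.1.
From dN/dt = 0: 0.679(1 - N*/924) = 0.0141·35.1, giving N* = 924·(1 - 0.728) = 251.
From dH/dt = 0: 0.00424·251 - 0.472 = 0.0417P*, so P* = 0.593/0.0417 = 14.2.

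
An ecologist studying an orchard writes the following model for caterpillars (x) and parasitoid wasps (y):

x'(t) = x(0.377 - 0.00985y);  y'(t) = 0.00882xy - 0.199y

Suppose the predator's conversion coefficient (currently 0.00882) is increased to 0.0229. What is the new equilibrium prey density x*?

x* ≈ 8.69

At the interior fixed point, setting dy/dt = 0 with y > 0 fixes x* = (predator death rate)/(xy coefficient) — independent of the other coefficients.
With the change, x* = 0.199/0.0229 = 8.69; it falls from 22.6.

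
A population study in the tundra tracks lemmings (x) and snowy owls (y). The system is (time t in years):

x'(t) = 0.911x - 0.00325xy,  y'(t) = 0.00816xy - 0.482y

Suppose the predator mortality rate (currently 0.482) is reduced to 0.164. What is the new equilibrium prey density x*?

x* ≈ 20.1

At the interior fixed point, setting dy/dt = 0 with y > 0 fixes x* = (predator death rate)/(xy coefficient) — independent of the other coefficients.
With the change, x* = 0.164/0.00816 = 20.1; it falls from 59.1.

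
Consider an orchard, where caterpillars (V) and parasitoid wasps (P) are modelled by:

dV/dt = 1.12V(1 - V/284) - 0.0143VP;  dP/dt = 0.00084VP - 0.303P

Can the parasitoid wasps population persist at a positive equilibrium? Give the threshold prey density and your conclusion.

Threshold V = 361; K < 361, so no, the predator goes extinct.

The predator equation gives dP/dt > 0 only when V > 0.303/0.00084 = 361.
Without the predator, V → K = 284. Since 284 < 361, the predator cannot invade.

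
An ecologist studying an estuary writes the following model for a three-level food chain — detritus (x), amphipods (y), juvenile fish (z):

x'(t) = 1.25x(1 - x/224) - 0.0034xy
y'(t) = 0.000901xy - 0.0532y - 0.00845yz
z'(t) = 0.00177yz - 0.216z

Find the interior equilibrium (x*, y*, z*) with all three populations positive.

x* ≈ 150, y* ≈ 122, z* ≈ 9.66

From dz/dt = 0: 0.00177y* = 0.216, so y* = 122.
From dx/dt = 0: 1.25(1 - x*/224) = 0.0034·122, giving x* = 224·(1 - 0.332) = 150.
From dy/dt = 0: 0.000901·150 - 0.0532 = 0.00845z*, so z* = 0.0816/0.00845 = 9.66.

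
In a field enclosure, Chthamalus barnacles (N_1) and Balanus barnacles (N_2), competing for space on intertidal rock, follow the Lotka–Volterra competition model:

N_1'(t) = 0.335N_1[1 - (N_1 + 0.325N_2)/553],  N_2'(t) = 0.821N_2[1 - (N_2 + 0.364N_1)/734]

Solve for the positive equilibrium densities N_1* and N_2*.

N_1* ≈ 357, N_2* ≈ 604

Setting both brackets to zero gives the nullclines N_1 + 0.325N_2 = 553 and 0.364N_1 + N_2 = 734.
Substituting N_2 = 734 - 0.364N_1 into the first: N_1(1 - 0.325·0.364) = 553 - 0.325·734.
So N_1* = 314/0.882 = 357, and then N_2* = 734 - 0.364·357 = 604.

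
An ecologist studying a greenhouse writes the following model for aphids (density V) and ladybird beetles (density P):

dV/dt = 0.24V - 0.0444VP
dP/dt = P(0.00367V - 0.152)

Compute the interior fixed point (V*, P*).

Set dP/dt = 0 with P > 0: 0.00367V - 0.152 = 0, so V* = 0.152/0.00367 = 41.4.
Set dV/dt = 0 with V > 0: 0.24 - 0.0444P = 0, so P* = 0.24/0.0444 = 5.41.

V* ≈ 41.4, P* ≈ 5.41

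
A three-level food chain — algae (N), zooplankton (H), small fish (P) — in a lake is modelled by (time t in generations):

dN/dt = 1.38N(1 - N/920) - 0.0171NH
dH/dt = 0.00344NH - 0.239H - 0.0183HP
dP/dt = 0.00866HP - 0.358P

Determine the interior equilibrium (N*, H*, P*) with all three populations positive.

From dP/dt = 0: 0.00866H* = 0.358, so H* = 41.3.
From dN/dt = 0: 1.38(1 - N*/920) = 0.0171·41.3, giving N* = 920·(1 - 0.512) = 449.
From dH/dt = 0: 0.00344·449 - 0.239 = 0.0183P*, so P* = 1.3/0.0183 = 71.3.

N* ≈ 449, H* ≈ 41.3, P* ≈ 71.3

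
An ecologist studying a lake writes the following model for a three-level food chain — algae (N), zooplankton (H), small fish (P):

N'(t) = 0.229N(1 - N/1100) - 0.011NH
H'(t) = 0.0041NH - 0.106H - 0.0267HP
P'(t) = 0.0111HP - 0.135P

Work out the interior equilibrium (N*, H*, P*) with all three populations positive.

N* ≈ 457, H* ≈ 12.2, P* ≈ 66.3

From dP/dt = 0: 0.0111H* = 0.135, so H* = 12.2.
From dN/dt = 0: 0.229(1 - N*/1100) = 0.011·12.2, giving N* = 1100·(1 - 0.584) = 457.
From dH/dt = 0: 0.0041·457 - 0.106 = 0.0267P*, so P* = 1.77/0.0267 = 66.3.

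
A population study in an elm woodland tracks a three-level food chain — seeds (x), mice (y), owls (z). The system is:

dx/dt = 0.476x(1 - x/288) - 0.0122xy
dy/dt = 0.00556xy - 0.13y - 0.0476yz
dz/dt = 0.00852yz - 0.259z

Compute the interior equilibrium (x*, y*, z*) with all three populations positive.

x* ≈ 63.6, y* ≈ 30.4, z* ≈ 4.7

From dz/dt = 0: 0.00852y* = 0.259, so y* = 30.4.
From dx/dt = 0: 0.476(1 - x*/288) = 0.0122·30.4, giving x* = 288·(1 - 0.779) = 63.6.
From dy/dt = 0: 0.00556·63.6 - 0.13 = 0.0476z*, so z* = 0.224/0.0476 = 4.7.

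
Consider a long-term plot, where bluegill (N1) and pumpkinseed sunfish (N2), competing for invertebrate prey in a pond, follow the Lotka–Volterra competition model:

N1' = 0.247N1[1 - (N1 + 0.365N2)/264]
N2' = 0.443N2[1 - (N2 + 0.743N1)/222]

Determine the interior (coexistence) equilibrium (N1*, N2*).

N1* ≈ 251, N2* ≈ 35.5

Setting both brackets to zero gives the nullclines N1 + 0.365N2 = 264 and 0.743N1 + N2 = 222.
Substituting N2 = 222 - 0.743N1 into the first: N1(1 - 0.365·0.743) = 264 - 0.365·222.
So N1* = 183/0.729 = 251, and then N2* = 222 - 0.743·251 = 35.5.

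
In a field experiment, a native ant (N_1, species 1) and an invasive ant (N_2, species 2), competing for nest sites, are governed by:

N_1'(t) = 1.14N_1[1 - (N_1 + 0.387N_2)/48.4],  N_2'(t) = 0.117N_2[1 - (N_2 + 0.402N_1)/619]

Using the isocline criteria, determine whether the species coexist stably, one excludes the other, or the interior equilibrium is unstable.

Compare the nullcline intercepts: K1/α12 = 48.4/0.387 = 125 < K2 = 619; K2/α21 = 619/0.402 = 1540 > K1 = 48.4.
Since the inequalities point opposite ways, species 2 can invade but species 1 cannot.

species 2 excludes species 1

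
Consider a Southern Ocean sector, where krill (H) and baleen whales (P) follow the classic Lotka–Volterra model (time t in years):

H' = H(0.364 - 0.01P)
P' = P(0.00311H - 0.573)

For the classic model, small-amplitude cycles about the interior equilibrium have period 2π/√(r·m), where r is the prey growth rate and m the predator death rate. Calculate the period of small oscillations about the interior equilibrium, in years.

T ≈ 13.8 years

Here r = 0.364 and m = 0.573, so r·m = 0.209.
ω = √0.209 = 0.457 per year, hence T = 2π/ω ≈ 13.8 years.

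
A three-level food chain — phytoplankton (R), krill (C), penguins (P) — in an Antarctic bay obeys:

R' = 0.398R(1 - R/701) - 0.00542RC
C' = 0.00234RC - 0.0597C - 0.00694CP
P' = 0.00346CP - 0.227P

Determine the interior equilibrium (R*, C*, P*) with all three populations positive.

From dP/dt = 0: 0.00346C* = 0.227, so C* = 65.6.
From dR/dt = 0: 0.398(1 - R*/701) = 0.00542·65.6, giving R* = 701·(1 - 0.893) = 74.7.
From dC/dt = 0: 0.00234·74.7 - 0.0597 = 0.00694P*, so P* = 0.115/0.00694 = 16.6.

R* ≈ 74.7, C* ≈ 65.6, P* ≈ 16.6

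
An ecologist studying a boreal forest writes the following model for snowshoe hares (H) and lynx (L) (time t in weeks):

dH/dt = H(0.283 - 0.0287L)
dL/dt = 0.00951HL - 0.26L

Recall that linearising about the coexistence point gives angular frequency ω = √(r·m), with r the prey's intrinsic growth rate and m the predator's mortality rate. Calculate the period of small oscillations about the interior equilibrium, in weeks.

T ≈ 23.2 weeks

Here r = 0.283 and m = 0.26, so r·m = 0.0736.
ω = √0.0736 = 0.271 per week, hence T = 2π/ω ≈ 23.2 weeks.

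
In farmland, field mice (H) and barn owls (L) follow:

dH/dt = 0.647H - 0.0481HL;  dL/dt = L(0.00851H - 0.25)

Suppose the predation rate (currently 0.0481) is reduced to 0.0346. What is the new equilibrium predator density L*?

At the interior fixed point, setting dH/dt = 0 with H > 0 fixes L* = (prey growth rate)/(HL coefficient) — independent of the other coefficients.
With the change, L* = 0.647/0.0346 = 18.7; it rises from 13.5.

L* ≈ 18.7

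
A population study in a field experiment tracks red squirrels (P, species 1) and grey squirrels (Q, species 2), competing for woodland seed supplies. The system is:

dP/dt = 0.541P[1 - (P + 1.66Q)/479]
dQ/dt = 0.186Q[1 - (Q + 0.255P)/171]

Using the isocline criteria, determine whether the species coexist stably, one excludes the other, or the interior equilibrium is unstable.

stable coexistence

Compare the nullcline intercepts: K1/α12 = 479/1.66 = 289 > K2 = 171; K2/α21 = 171/0.255 = 671 > K1 = 479.
Since both inequalities hold, each species can invade when rare, so the interior equilibrium is stable.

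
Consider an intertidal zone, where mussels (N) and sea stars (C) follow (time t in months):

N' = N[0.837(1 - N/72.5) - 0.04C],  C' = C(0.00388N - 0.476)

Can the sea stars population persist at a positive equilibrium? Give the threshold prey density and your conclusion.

The predator equation gives dC/dt > 0 only when N > 0.476/0.00388 = 123.
Without the predator, N → K = 72.5. Since 72.5 < 123, the predator cannot invade.

Threshold N = 123; K < 123, so no, the predator goes extinct.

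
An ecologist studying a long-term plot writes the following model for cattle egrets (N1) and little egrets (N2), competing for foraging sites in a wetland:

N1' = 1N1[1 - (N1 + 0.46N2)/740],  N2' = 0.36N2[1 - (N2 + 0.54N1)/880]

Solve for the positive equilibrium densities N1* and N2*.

Setting both brackets to zero gives the nullclines N1 + 0.46N2 = 740 and 0.54N1 + N2 = 880.
Substituting N2 = 880 - 0.54N1 into the first: N1(1 - 0.46·0.54) = 740 - 0.46·880.
So N1* = 335/0.752 = 446, and then N2* = 880 - 0.54·446 = 639.

N1* ≈ 446, N2* ≈ 639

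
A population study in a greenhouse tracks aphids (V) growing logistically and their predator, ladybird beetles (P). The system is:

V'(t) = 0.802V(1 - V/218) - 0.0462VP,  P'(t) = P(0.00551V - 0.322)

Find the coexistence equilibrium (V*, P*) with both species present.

From dP/dt = 0 with P > 0: 0.00551V* = 0.322, so V* = 58.4.
Substitute into dV/dt = 0: 0.802(1 - 58.4/218) = 0.0462P*.
The bracket is 0.732, giving P* = 0.587/0.0462 = 12.7.

V* ≈ 58.4, P* ≈ 12.7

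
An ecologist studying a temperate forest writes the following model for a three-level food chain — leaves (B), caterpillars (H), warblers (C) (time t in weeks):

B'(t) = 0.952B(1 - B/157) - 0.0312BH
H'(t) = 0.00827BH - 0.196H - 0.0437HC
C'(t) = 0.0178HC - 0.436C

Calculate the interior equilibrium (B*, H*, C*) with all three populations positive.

From dC/dt = 0: 0.0178H* = 0.436, so H* = 24.5.
From dB/dt = 0: 0.952(1 - B*/157) = 0.0312·24.5, giving B* = 157·(1 - 0.803) = 31.
From dH/dt = 0: 0.00827·31 - 0.196 = 0.0437C*, so C* = 0.0601/0.0437 = 1.38.

B* ≈ 31, H* ≈ 24.5, C* ≈ 1.38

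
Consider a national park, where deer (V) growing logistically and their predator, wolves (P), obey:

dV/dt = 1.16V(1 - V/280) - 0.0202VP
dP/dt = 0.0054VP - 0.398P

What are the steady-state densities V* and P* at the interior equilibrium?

From dP/dt = 0 with P > 0: 0.0054V* = 0.398, so V* = 73.7.
Substitute into dV/dt = 0: 1.16(1 - 73.7/280) = 0.0202P*.
The bracket is 0.737, giving P* = 0.855/0.0202 = 42.3.

V* ≈ 73.7, P* ≈ 42.3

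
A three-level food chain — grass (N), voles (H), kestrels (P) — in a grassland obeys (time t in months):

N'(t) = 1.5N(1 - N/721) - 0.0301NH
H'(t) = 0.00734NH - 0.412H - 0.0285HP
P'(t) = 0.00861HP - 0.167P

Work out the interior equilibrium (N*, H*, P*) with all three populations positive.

From dP/dt = 0: 0.00861H* = 0.167, so H* = 19.4.
From dN/dt = 0: 1.5(1 - N*/721) = 0.0301·19.4, giving N* = 721·(1 - 0.389) = 440.
From dH/dt = 0: 0.00734·440 - 0.412 = 0.0285P*, so P* = 2.82/0.0285 = 99.

N* ≈ 440, H* ≈ 19.4, P* ≈ 99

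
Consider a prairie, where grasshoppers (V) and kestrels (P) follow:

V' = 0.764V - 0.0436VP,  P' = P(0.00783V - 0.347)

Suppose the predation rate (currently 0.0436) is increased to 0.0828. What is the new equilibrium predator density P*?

P* ≈ 9.23

At the interior fixed point, setting dV/dt = 0 with V > 0 fixes P* = (prey growth rate)/(VP coefficient) — independent of the other coefficients.
With the change, P* = 0.764/0.0828 = 9.23; it falls from 17.5.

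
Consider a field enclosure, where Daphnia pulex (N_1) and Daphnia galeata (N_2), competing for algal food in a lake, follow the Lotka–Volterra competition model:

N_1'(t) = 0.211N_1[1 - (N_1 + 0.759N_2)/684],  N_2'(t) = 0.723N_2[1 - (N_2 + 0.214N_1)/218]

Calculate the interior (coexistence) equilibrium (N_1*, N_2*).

Setting both brackets to zero gives the nullclines N_1 + 0.759N_2 = 684 and 0.214N_1 + N_2 = 218.
Substituting N_2 = 218 - 0.214N_1 into the first: N_1(1 - 0.759·0.214) = 684 - 0.759·218.
So N_1* = 519/0.838 = 619, and then N_2* = 218 - 0.214·619 = 85.5.

N_1* ≈ 619, N_2* ≈ 85.5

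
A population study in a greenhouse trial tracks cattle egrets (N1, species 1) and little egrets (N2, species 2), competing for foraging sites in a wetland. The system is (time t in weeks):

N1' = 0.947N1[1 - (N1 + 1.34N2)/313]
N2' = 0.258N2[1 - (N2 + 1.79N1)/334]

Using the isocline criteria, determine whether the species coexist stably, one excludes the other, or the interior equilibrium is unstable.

unstable coexistence (outcome depends on initial conditions)

Compare the nullcline intercepts: K1/α12 = 313/1.34 = 234 < K2 = 334; K2/α21 = 334/1.79 = 187 < K1 = 313.
Since both are reversed, neither can invade when rare; the interior point is a saddle.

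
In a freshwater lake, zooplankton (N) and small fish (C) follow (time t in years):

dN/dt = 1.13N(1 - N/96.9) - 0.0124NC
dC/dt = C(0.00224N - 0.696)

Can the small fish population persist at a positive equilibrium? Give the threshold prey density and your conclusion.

Threshold N = 311; K < 311, so no, the predator goes extinct.

The predator equation gives dC/dt > 0 only when N > 0.696/0.00224 = 311.
Without the predator, N → K = 96.9. Since 96.9 < 311, the predator cannot invade.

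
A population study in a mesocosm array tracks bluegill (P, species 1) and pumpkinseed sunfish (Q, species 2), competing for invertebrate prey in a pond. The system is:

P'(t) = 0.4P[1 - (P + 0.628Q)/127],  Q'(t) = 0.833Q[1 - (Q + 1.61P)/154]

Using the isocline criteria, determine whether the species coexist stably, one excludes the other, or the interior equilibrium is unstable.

Compare the nullcline intercepts: K1/α12 = 127/0.628 = 202 > K2 = 154; K2/α21 = 154/1.61 = 95.7 < K1 = 127.
Since the inequalities point opposite ways, species 1 can invade but species 2 cannot.

species 1 excludes species 2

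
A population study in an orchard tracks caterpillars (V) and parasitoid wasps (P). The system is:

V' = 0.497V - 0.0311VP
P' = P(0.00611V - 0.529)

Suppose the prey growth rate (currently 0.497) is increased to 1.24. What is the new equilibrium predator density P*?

P* ≈ 39.9

At the interior fixed point, setting dV/dt = 0 with V > 0 fixes P* = (prey growth rate)/(VP coefficient) — independent of the other coefficients.
With the change, P* = 1.24/0.0311 = 39.9; it rises from 16.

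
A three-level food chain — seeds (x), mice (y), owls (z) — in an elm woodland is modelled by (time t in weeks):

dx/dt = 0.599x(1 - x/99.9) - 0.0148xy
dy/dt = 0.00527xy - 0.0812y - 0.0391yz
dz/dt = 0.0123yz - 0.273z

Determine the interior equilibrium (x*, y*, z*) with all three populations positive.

From dz/dt = 0: 0.0123y* = 0.273, so y* = 22.2.
From dx/dt = 0: 0.599(1 - x*/99.9) = 0.0148·22.2, giving x* = 99.9·(1 - 0.548) = 45.1.
From dy/dt = 0: 0.00527·45.1 - 0.0812 = 0.0391z*, so z* = 0.157/0.0391 = 4.

x* ≈ 45.1, y* ≈ 22.2, z* ≈ 4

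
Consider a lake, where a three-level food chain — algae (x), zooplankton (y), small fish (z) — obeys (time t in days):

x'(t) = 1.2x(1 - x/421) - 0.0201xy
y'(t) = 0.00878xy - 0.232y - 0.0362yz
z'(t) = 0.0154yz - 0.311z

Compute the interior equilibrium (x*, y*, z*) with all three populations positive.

From dz/dt = 0: 0.0154y* = 0.311, so y* = 20.2.
From dx/dt = 0: 1.2(1 - x*/421) = 0.0201·20.2, giving x* = 421·(1 - 0.338) = 279.
From dy/dt = 0: 0.00878·279 - 0.232 = 0.0362z*, so z* = 2.21/0.0362 = 61.2.

x* ≈ 279, y* ≈ 20.2, z* ≈ 61.2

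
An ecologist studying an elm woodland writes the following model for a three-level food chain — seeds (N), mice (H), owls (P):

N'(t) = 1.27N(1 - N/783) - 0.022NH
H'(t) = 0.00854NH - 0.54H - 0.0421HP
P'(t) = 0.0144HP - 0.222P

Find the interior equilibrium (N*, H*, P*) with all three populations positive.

N* ≈ 574, H* ≈ 15.4, P* ≈ 104

From dP/dt = 0: 0.0144H* = 0.222, so H* = 15.4.
From dN/dt = 0: 1.27(1 - N*/783) = 0.022·15.4, giving N* = 783·(1 - 0.267) = 574.
From dH/dt = 0: 0.00854·574 - 0.54 = 0.0421P*, so P* = 4.36/0.0421 = 104.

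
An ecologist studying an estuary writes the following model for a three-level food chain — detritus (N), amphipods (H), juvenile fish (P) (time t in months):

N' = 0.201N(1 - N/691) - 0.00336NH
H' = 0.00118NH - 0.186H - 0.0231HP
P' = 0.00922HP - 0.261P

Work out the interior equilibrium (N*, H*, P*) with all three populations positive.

From dP/dt = 0: 0.00922H* = 0.261, so H* = 28.3.
From dN/dt = 0: 0.201(1 - N*/691) = 0.00336·28.3, giving N* = 691·(1 - 0.473) = 364.
From dH/dt = 0: 0.00118·364 - 0.186 = 0.0231P*, so P* = 0.244/0.0231 = 10.5.

N* ≈ 364, H* ≈ 28.3, P* ≈ 10.5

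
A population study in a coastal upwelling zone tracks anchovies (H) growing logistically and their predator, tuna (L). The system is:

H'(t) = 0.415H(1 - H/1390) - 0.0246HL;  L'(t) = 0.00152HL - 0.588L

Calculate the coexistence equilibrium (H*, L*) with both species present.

From dL/dt = 0 with L > 0: 0.00152H* = 0.588, so H* = 387.
Substitute into dH/dt = 0: 0.415(1 - 387/1390) = 0.0246L*.
The bracket is 0.722, giving L* = 0.3/0.0246 = 12.2.

H* ≈ 387, L* ≈ 12.2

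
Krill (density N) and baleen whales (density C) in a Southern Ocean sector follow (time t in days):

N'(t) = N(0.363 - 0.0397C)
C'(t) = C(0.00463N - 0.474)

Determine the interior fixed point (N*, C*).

Set dC/dt = 0 with C > 0: 0.00463N - 0.474 = 0, so N* = 0.474/0.00463 = 102.
Set dN/dt = 0 with N > 0: 0.363 - 0.0397C = 0, so C* = 0.363/0.0397 = 9.14.

N* ≈ 102, C* ≈ 9.14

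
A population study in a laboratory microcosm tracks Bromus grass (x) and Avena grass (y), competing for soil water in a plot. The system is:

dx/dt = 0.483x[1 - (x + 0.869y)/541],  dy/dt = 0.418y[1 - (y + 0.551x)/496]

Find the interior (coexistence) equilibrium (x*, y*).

Setting both brackets to zero gives the nullclines x + 0.869y = 541 and 0.551x + y = 496.
Substituting y = 496 - 0.551x into the first: x(1 - 0.869·0.551) = 541 - 0.869·496.
So x* = 110/0.521 = 211, and then y* = 496 - 0.551·211 = 380.

x* ≈ 211, y* ≈ 380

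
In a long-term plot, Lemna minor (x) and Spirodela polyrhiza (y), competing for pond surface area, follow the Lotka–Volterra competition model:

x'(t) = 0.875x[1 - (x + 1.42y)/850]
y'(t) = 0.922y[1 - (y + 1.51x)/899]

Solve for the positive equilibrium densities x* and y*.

x* ≈ 373, y* ≈ 336

Setting both brackets to zero gives the nullclines x + 1.42y = 850 and 1.51x + y = 899.
Substituting y = 899 - 1.51x into the first: x(1 - 1.42·1.51) = 850 - 1.42·899.
So x* = -427/-1.14 = 373, and then y* = 899 - 1.51·373 = 336.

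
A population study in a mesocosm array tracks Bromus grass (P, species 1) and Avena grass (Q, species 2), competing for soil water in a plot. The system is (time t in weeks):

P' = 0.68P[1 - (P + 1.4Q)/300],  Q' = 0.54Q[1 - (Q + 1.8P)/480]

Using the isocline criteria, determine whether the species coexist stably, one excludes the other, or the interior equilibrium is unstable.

Compare the nullcline intercepts: K1/α12 = 300/1.4 = 214 < K2 = 480; K2/α21 = 480/1.8 = 267 < K1 = 300.
Since both are reversed, neither can invade when rare; the interior point is a saddle.

unstable coexistence (outcome depends on initial conditions)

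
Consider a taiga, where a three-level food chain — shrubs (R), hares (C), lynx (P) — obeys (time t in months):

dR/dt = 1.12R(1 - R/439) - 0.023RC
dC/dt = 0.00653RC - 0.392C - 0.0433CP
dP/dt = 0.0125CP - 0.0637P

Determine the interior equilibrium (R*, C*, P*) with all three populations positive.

R* ≈ 393, C* ≈ 5.1, P* ≈ 50.2

From dP/dt = 0: 0.0125C* = 0.0637, so C* = 5.1.
From dR/dt = 0: 1.12(1 - R*/439) = 0.023·5.1, giving R* = 439·(1 - 0.105) = 393.
From dC/dt = 0: 0.00653·393 - 0.392 = 0.0433P*, so P* = 2.17/0.0433 = 50.2.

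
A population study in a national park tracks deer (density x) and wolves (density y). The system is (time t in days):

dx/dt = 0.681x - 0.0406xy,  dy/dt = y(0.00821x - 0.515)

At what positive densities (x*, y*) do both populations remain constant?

x* ≈ 62.7, y* ≈ 16.8

Set dy/dt = 0 with y > 0: 0.00821x - 0.515 = 0, so x* = 0.515/0.00821 = 62.7.
Set dx/dt = 0 with x > 0: 0.681 - 0.0406y = 0, so y* = 0.681/0.0406 = 16.8.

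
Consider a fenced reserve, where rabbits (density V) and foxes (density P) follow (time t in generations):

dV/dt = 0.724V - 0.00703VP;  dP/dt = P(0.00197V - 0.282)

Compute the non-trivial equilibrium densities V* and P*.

V* ≈ 143, P* ≈ 103

Set dP/dt = 0 with P > 0: 0.00197V - 0.282 = 0, so V* = 0.282/0.00197 = 143.
Set dV/dt = 0 with V > 0: 0.724 - 0.00703P = 0, so P* = 0.724/0.00703 = 103.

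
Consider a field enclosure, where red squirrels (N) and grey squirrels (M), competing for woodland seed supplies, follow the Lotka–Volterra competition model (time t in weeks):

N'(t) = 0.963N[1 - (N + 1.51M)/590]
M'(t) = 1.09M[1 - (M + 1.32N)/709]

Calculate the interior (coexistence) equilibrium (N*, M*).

N* ≈ 484, M* ≈ 70.3

Setting both brackets to zero gives the nullclines N + 1.51M = 590 and 1.32N + M = 709.
Substituting M = 709 - 1.32N into the first: N(1 - 1.51·1.32) = 590 - 1.51·709.
So N* = -481/-0.993 = 484, and then M* = 709 - 1.32·484 = 70.3.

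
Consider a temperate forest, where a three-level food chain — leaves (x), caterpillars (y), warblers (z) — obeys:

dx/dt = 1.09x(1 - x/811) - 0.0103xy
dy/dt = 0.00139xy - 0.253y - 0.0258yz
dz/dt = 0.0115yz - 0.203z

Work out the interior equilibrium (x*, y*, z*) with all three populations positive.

From dz/dt = 0: 0.0115y* = 0.203, so y* = 17.7.
From dx/dt = 0: 1.09(1 - x*/811) = 0.0103·17.7, giving x* = 811·(1 - 0.167) = 676.
From dy/dt = 0: 0.00139·676 - 0.253 = 0.0258z*, so z* = 0.686/0.0258 = 26.6.

x* ≈ 676, y* ≈ 17.7, z* ≈ 26.6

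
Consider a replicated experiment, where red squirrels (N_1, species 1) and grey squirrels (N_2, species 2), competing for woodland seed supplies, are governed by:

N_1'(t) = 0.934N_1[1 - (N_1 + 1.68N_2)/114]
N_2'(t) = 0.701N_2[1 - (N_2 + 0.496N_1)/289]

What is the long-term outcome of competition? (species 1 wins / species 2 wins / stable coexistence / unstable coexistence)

species 2 excludes species 1

Compare the nullcline intercepts: K1/α12 = 114/1.68 = 67.9 < K2 = 289; K2/α21 = 289/0.496 = 583 > K1 = 114.
Since the inequalities point opposite ways, species 2 can invade but species 1 cannot.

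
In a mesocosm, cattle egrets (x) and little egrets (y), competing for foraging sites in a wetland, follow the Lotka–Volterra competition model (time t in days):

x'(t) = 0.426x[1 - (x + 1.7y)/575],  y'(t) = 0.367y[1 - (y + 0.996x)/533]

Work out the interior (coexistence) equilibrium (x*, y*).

x* ≈ 478, y* ≈ 57.3

Setting both brackets to zero gives the nullclines x + 1.7y = 575 and 0.996x + y = 533.
Substituting y = 533 - 0.996x into the first: x(1 - 1.7·0.996) = 575 - 1.7·533.
So x* = -331/-0.693 = 478, and then y* = 533 - 0.996·478 = 57.3.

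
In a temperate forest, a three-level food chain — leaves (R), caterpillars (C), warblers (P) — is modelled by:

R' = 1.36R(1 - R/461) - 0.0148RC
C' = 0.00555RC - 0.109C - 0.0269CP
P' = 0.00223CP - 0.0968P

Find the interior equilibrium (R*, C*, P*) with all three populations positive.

R* ≈ 243, C* ≈ 43.4, P* ≈ 46.1

From dP/dt = 0: 0.00223C* = 0.0968, so C* = 43.4.
From dR/dt = 0: 1.36(1 - R*/461) = 0.0148·43.4, giving R* = 461·(1 - 0.472) = 243.
From dC/dt = 0: 0.00555·243 - 0.109 = 0.0269P*, so P* = 1.24/0.0269 = 46.1.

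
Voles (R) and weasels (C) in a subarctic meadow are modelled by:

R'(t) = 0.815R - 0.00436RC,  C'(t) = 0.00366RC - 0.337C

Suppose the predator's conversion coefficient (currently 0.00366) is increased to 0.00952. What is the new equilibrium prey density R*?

R* ≈ 35.4

At the interior fixed point, setting dC/dt = 0 with C > 0 fixes R* = (predator death rate)/(RC coefficient) — independent of the other coefficients.
With the change, R* = 0.337/0.00952 = 35.4; it falls from 92.1.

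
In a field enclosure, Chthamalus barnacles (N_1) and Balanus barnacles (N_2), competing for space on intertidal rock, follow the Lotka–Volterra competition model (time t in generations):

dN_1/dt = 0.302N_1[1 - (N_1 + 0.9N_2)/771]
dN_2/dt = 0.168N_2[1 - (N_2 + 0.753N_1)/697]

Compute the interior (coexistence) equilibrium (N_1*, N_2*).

N_1* ≈ 446, N_2* ≈ 361

Setting both brackets to zero gives the nullclines N_1 + 0.9N_2 = 771 and 0.753N_1 + N_2 = 697.
Substituting N_2 = 697 - 0.753N_1 into the first: N_1(1 - 0.9·0.753) = 771 - 0.9·697.
So N_1* = 144/0.322 = 446, and then N_2* = 697 - 0.753·446 = 361.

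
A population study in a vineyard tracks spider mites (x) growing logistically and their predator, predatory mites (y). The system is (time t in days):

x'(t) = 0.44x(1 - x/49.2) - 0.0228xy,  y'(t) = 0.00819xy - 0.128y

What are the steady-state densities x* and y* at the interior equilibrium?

x* ≈ 15.6, y* ≈ 13.2

From dy/dt = 0 with y > 0: 0.00819x* = 0.128, so x* = 15.6.
Substitute into dx/dt = 0: 0.44(1 - 15.6/49.2) = 0.0228y*.
The bracket is 0.682, giving y* = 0.3/0.0228 = 13.2.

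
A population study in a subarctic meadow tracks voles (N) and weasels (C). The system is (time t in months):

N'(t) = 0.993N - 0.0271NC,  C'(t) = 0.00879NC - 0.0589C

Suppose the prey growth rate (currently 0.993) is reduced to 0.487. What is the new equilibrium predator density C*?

At the interior fixed point, setting dN/dt = 0 with N > 0 fixes C* = (prey growth rate)/(NC coefficient) — independent of the other coefficients.
With the change, C* = 0.487/0.0271 = 18; it falls from 36.6.

C* ≈ 18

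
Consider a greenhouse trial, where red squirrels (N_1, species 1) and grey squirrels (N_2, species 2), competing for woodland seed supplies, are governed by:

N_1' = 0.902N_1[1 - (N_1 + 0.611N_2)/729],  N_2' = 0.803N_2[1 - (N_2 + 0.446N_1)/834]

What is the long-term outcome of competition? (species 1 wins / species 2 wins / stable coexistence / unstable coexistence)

Compare the nullcline intercepts: K1/α12 = 729/0.611 = 1190 > K2 = 834; K2/α21 = 834/0.446 = 1870 > K1 = 729.
Since both inequalities hold, each species can invade when rare, so the interior equilibrium is stable.

stable coexistence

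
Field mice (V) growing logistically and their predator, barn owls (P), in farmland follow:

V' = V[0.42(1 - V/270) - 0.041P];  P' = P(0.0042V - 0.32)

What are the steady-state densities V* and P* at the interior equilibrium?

V* ≈ 76.2, P* ≈ 7.35

From dP/dt = 0 with P > 0: 0.0042V* = 0.32, so V* = 76.2.
Substitute into dV/dt = 0: 0.42(1 - 76.2/270) = 0.041P*.
The bracket is 0.718, giving P* = 0.301/0.041 = 7.35.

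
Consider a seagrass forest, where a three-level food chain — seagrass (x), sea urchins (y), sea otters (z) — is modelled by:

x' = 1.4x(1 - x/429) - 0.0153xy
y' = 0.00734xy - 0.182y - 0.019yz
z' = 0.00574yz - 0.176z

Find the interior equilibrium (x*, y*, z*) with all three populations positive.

From dz/dt = 0: 0.00574y* = 0.176, so y* = 30.7.
From dx/dt = 0: 1.4(1 - x*/429) = 0.0153·30.7, giving x* = 429·(1 - 0.335) = 285.
From dy/dt = 0: 0.00734·285 - 0.182 = 0.019z*, so z* = 1.91/0.019 = 101.

x* ≈ 285, y* ≈ 30.7, z* ≈ 101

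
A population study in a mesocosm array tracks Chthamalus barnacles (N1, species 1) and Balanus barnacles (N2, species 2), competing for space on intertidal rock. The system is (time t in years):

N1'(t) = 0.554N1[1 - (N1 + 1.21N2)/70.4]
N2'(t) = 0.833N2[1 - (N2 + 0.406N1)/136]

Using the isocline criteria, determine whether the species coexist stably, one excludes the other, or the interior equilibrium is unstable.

Compare the nullcline intercepts: K1/α12 = 70.4/1.21 = 58.2 < K2 = 136; K2/α21 = 136/0.406 = 335 > K1 = 70.4.
Since the inequalities point opposite ways, species 2 can invade but species 1 cannot.

species 2 excludes species 1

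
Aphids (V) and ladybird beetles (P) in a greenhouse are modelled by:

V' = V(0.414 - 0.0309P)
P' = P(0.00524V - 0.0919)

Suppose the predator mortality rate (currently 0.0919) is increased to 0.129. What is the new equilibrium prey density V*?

V* ≈ 24.6

At the interior fixed point, setting dP/dt = 0 with P > 0 fixes V* = (predator death rate)/(VP coefficient) — independent of the other coefficients.
With the change, V* = 0.129/0.00524 = 24.6; it rises from 17.5.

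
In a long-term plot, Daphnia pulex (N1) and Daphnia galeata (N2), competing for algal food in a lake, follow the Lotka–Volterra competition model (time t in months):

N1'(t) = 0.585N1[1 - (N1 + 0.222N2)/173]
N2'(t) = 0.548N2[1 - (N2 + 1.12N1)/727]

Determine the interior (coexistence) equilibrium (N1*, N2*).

N1* ≈ 15.4, N2* ≈ 710

Setting both brackets to zero gives the nullclines N1 + 0.222N2 = 173 and 1.12N1 + N2 = 727.
Substituting N2 = 727 - 1.12N1 into the first: N1(1 - 0.222·1.12) = 173 - 0.222·727.
So N1* = 11.6/0.751 = 15.4, and then N2* = 727 - 1.12·15.4 = 710.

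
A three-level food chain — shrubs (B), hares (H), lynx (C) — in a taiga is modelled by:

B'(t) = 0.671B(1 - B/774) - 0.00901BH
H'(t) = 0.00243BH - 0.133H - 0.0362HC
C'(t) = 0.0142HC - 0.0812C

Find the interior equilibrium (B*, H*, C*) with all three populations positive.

From dC/dt = 0: 0.0142H* = 0.0812, so H* = 5.72.
From dB/dt = 0: 0.671(1 - B*/774) = 0.00901·5.72, giving B* = 774·(1 - 0.0768) = 715.
From dH/dt = 0: 0.00243·715 - 0.133 = 0.0362C*, so C* = 1.6/0.0362 = 44.3.

B* ≈ 715, H* ≈ 5.72, C* ≈ 44.3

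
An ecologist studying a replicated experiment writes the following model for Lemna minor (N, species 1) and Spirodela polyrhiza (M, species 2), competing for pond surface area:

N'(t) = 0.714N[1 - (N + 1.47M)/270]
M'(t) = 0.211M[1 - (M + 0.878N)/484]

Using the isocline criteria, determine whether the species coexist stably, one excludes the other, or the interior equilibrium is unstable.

Compare the nullcline intercepts: K1/α12 = 270/1.47 = 184 < K2 = 484; K2/α21 = 484/0.878 = 551 > K1 = 270.
Since the inequalities point opposite ways, species 2 can invade but species 1 cannot.

species 2 excludes species 1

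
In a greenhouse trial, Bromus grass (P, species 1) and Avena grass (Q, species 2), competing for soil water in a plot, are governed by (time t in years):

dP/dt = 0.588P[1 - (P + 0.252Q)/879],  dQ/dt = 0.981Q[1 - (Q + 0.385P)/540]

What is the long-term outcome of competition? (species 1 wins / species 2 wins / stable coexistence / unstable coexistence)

stable coexistence

Compare the nullcline intercepts: K1/α12 = 879/0.252 = 3490 > K2 = 540; K2/α21 = 540/0.385 = 1400 > K1 = 879.
Since both inequalities hold, each species can invade when rare, so the interior equilibrium is stable.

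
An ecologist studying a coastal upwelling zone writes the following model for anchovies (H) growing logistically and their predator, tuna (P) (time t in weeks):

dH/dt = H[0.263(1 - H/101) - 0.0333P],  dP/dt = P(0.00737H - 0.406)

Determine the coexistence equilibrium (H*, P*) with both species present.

H* ≈ 55.1, P* ≈ 3.59

From dP/dt = 0 with P > 0: 0.00737H* = 0.406, so H* = 55.1.
Substitute into dH/dt = 0: 0.263(1 - 55.1/101) = 0.0333P*.
The bracket is 0.455, giving P* = 0.12/0.0333 = 3.59.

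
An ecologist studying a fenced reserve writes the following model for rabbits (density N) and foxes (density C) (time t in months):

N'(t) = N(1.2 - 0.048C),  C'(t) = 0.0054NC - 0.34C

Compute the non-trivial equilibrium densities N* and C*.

N* ≈ 63, C* ≈ 25

Set dC/dt = 0 with C > 0: 0.0054N - 0.34 = 0, so N* = 0.34/0.0054 = 63.
Set dN/dt = 0 with N > 0: 1.2 - 0.048C = 0, so C* = 1.2/0.048 = 25.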